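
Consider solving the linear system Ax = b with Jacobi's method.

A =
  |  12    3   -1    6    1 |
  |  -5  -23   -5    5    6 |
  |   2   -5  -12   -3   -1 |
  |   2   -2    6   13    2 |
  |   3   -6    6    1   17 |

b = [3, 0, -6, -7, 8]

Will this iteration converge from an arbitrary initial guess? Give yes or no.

Let D = diag(12, -23, -12, 13, 17); L, U the strict triangles.
T_J = -D⁻¹(L+U): T[2,0] = -(2)/(-12) = +0.1667; T[2,2] = 0.
  T[0,:] = [+0.0000 -0.2500 +0.0833 -0.5000 -0.0833]
  T[1,:] = [-0.2174 +0.0000 -0.2174 +0.2174 +0.2609]
  T[2,:] = [+0.1667 -0.4167 +0.0000 -0.2500 -0.0833]
  T[3,:] = [-0.1538 +0.1538 -0.4615 +0.0000 -0.1538]
  T[4,:] = [-0.1765 +0.3529 -0.3529 -0.0588 +0.0000]
eigenvalue magnitudes: 0.8358, 0.4112, 0.4112, 0.1875, 0.1522.
ρ(T) = max|λ| = 0.8358; 0.8358 < 1 ⇒ converges.

yes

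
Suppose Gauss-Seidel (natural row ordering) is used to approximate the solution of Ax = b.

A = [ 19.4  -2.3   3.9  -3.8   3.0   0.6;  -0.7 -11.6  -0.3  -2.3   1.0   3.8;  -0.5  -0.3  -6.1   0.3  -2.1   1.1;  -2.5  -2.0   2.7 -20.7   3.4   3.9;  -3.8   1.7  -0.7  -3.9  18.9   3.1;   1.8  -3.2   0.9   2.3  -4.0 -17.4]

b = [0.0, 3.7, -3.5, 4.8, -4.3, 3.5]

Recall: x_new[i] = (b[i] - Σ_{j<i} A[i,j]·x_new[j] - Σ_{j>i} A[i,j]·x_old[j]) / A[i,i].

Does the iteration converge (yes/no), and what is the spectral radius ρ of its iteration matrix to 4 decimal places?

Diagonal D = diag(19.4, -11.6, -6.1, -20.7, 18.9, -17.4); L, U strict lower/upper.
Gauss-Seidel: T = -(D+L)⁻¹U, row 0 first, T[0,5] = -(0.6)/(19.4) = -0.0309; later rows by forward substitution.
  T[0,:] = [+0.0000  +0.1186  -0.2010  +0.1959  -0.1546  -0.0309]
  T[1,:] = [+0.0000  -0.0072  -0.0137  -0.2101  +0.0955  +0.3295]
  T[2,:] = [+0.0000  -0.0094  +0.0172  +0.0435  -0.3363  +0.1667]
  T[3,:] = [+0.0000  -0.0148  +0.0278  +0.0023  +0.1298  +0.1820]
  T[4,:] = [+0.0000  +0.0211  -0.0328  +0.0604  -0.0253  -0.1561]
  T[5,:] = [+0.0000  +0.0063  -0.0062  +0.0476  -0.0280  +0.0048]
|λ(T)| sorted: 0.2372, 0.1091, 0.1091, 0.0197, 0.0075, 0.0000.
spectral radius ρ = 0.2372; 0.2372 < 1: convergent.

yes, ρ = 0.2372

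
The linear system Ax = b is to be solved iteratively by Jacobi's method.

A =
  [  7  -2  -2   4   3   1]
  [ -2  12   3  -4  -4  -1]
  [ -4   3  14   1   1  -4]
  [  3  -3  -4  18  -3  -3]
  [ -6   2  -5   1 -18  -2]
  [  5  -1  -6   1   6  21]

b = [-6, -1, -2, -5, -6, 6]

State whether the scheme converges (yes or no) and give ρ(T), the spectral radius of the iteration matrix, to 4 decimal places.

yes, ρ = 0.8414

Write A = D+L+U with D = diag(7, 12, 14, 18, -18, 21).
Jacobi: T = -D⁻¹(L+U), T[0,1] = -(-2)/(7) = +0.2857; T[0,0] = 0.
  T[0,:] = [+0.0000 +0.2857 +0.2857 -0.5714 -0.4286 -0.1429]
  T[1,:] = [+0.1667 +0.0000 -0.2500 +0.3333 +0.3333 +0.0833]
  T[2,:] = [+0.2857 -0.2143 +0.0000 -0.0714 -0.0714 +0.2857]
  T[3,:] = [-0.1667 +0.1667 +0.2222 +0.0000 +0.1667 +0.1667]
  T[4,:] = [-0.3333 +0.1111 -0.2778 +0.0556 +0.0000 -0.1111]
  T[5,:] = [-0.2381 +0.0476 +0.2857 -0.0476 -0.2857 +0.0000]
moduli |λ_i(T)| = 0.8414, 0.6630, 0.3951, 0.2516, 0.2516, 0.1560.
ρ(T) = max|λ| = 0.8414; 0.8414 < 1: convergent.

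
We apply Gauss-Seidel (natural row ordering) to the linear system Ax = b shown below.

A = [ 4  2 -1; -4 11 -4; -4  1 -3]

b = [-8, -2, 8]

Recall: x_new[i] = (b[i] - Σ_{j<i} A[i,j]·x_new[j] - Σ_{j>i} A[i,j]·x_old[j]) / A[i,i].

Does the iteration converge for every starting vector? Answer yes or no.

Let D = diag(4, 11, -3); L, U the strict triangles.
T_GS = -(D+L)⁻¹U: row 0 first, T[0,2] = -(-1)/(4) = +0.2500; later rows by forward substitution.
  T[0,:] = [+0.0000 -0.5000 +0.2500]
  T[1,:] = [+0.0000 -0.1818 +0.4545]
  T[2,:] = [+0.0000 +0.6061 -0.1818]
moduli |λ_i(T)| = 0.7067, 0.3430, 0.0000.
spectral radius ρ = 0.7067; 0.7067 < 1: convergent.

yes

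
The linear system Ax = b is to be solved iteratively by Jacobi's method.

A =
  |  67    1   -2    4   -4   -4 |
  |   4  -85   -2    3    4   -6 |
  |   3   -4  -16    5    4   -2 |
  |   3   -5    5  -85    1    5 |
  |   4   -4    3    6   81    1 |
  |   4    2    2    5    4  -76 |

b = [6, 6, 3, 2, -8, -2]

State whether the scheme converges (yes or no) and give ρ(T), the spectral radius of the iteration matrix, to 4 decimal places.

yes, ρ = 0.1639

Let D = diag(67, -85, -16, -85, 81, -76); L, U the strict triangles.
Jacobi T = -D⁻¹(L+U): T[0,4] = -(-4)/(67) = +0.0597; T[0,0] = 0.
  T[0,:] = [+0.0000, -0.0149, +0.0299, -0.0597, +0.0597, +0.0597]
  T[1,:] = [+0.0471, +0.0000, -0.0235, +0.0353, +0.0471, -0.0706]
  T[2,:] = [+0.1875, -0.2500, +0.0000, +0.3125, +0.2500, -0.1250]
  T[3,:] = [+0.0353, -0.0588, +0.0588, +0.0000, +0.0118, +0.0588]
  T[4,:] = [-0.0494, +0.0494, -0.0370, -0.0741, +0.0000, -0.0123]
  T[5,:] = [+0.0526, +0.0263, +0.0263, +0.0658, +0.0526, +0.0000]
|λ(T)| sorted: 0.1639, 0.1031, 0.1031, 0.0487, 0.0487, 0.0066.
ρ = 0.1639; 0.1639 < 1 ⇒ converges.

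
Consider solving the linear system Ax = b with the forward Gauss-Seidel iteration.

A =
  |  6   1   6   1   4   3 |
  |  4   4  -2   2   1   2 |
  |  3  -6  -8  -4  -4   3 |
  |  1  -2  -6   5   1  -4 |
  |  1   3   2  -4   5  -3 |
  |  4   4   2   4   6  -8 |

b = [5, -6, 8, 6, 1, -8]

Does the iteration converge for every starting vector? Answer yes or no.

Write A = D+L+U with D = diag(6, 4, -8, 5, 5, -8).
GS T = -(D+L)⁻¹U: row 0 first, T[0,4] = -(4)/(6) = -0.6667; later rows by forward substitution.
  T[0,:] = [+0.0000  -0.1667  -1.0000  -0.1667  -0.6667  -0.5000]
  T[1,:] = [+0.0000  +0.1667  +1.5000  -0.3333  +0.4167  +0.0000]
  T[2,:] = [+0.0000  -0.1875  -1.5000  -0.3125  -1.0625  +0.1875]
  T[3,:] = [+0.0000  -0.1250  -1.0000  -0.4750  -1.1750  +1.1250]
  T[4,:] = [+0.0000  -0.0917  -0.9000  -0.0217  -0.6317  +1.5250]
  T[5,:] = [+0.0000  -0.1781  -1.3000  -0.5819  -1.4519  +1.5031]
|roots of det(T-λI)|: 1.4508, 0.8200, 0.8200, 0.0506, 0.0506, 0.0000.
spectral radius ρ = 1.4508; 1.4508 > 1: divergent.

no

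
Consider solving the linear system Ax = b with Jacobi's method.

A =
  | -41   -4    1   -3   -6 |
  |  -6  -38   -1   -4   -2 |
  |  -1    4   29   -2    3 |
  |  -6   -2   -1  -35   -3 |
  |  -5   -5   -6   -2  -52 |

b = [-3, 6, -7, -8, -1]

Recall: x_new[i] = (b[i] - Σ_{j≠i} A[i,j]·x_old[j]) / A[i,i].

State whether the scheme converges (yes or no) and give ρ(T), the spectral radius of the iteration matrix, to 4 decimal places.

yes, ρ = 0.3088

A = D + L + U where D = diag(-41, -38, 29, -35, -52).
Jacobi: T = -D⁻¹(L+U), T[2,1] = -(4)/(29) = -0.1379; T[2,2] = 0.
  T[0,:] = [+0.0000  -0.0976  +0.0244  -0.0732  -0.1463]
  T[1,:] = [-0.1579  +0.0000  -0.0263  -0.1053  -0.0526]
  T[2,:] = [+0.0345  -0.1379  +0.0000  +0.0690  -0.1034]
  T[3,:] = [-0.1714  -0.0571  -0.0286  +0.0000  -0.0857]
  T[4,:] = [-0.0962  -0.0962  -0.1154  -0.0385  +0.0000]
eigenvalue magnitudes: 0.3088, 0.1806, 0.1183, 0.0143, 0.0143.
spectral radius ρ = 0.3088; 0.3088 < 1 ⇒ converges.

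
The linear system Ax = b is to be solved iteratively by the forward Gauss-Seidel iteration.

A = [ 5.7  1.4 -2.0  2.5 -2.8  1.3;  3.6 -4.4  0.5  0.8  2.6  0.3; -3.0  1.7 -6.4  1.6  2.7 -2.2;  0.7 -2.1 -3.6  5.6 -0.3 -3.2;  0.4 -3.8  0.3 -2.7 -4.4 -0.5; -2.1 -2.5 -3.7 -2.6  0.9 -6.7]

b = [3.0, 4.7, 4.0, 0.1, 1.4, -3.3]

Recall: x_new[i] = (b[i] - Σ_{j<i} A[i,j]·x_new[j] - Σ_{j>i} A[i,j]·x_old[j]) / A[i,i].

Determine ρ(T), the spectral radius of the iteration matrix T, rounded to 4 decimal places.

1.5231

Write A = D+L+U with D = diag(5.7, -4.4, -6.4, 5.6, -4.4, -6.7).
Gauss-Seidel: T = -(D+L)⁻¹U, row 0 first, T[0,3] = -(2.5)/(5.7) = -0.4386; later rows by forward substitution.
  T[0,:] = [+0.0000  -0.2456  +0.3509  -0.4386  +0.4912  -0.2281]
  T[1,:] = [+0.0000  -0.2010  +0.4007  -0.1770  +0.9928  -0.1184]
  T[2,:] = [+0.0000  +0.0618  -0.0580  +0.4086  +0.4553  -0.2683]
  T[3,:] = [+0.0000  -0.0050  +0.0691  +0.2511  +0.6572  +0.3831]
  T[4,:] = [+0.0000  +0.1585  -0.3605  -0.0132  -1.1850  -0.2854]
  T[5,:] = [+0.0000  +0.1411  -0.3027  -0.1213  -1.1901  +0.0768]
|eigenvalues of T|: 1.5231, 0.2833, 0.2833, 0.0104, 0.0104, 0.0000.
ρ(T) = max|λ| = 1.5231; 1.5231 > 1, so it fails to converge.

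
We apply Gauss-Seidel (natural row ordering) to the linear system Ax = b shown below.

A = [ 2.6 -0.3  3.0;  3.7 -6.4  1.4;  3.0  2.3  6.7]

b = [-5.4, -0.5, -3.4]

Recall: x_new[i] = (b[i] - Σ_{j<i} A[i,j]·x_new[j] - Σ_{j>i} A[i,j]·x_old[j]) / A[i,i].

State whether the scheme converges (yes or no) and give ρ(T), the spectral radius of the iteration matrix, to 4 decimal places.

Split A = D + L + U, D = diag(2.6, -6.4, 6.7).
T_GS = -(D+L)⁻¹U: row 0 first, T[0,2] = -(3)/(2.6) = -1.1538; later rows by forward substitution.
  T[0,:] = [+0.0000 +0.1154 -1.1538]
  T[1,:] = [+0.0000 +0.0667 -0.4483]
  T[2,:] = [+0.0000 -0.0746 +0.6705]
|λ(T)| sorted: 0.7216, 0.0157, 0.0000.
spectral radius ρ = 0.7216; 0.7216 < 1: convergent.

yes, ρ = 0.7216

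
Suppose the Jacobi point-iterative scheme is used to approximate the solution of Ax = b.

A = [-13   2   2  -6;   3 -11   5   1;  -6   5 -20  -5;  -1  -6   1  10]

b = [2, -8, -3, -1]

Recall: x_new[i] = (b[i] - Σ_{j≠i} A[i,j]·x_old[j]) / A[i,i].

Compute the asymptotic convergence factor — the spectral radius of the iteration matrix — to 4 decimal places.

Split A = D + L + U, D = diag(-13, -11, -20, 10).
T_J = -D⁻¹(L+U): T[1,3] = -(1)/(-11) = +0.0909; T[1,1] = 0.
  T[0,:] = [+0.0000  +0.1538  +0.1538  -0.4615]
  T[1,:] = [+0.2727  +0.0000  +0.4545  +0.0909]
  T[2,:] = [-0.3000  +0.2500  +0.0000  -0.2500]
  T[3,:] = [+0.1000  +0.6000  -0.1000  +0.0000]
|roots of det(T-λI)|: 0.6909, 0.4712, 0.4712, 0.2630.
spectral radius ρ = 0.6909; 0.6909 < 1: convergent.

0.6909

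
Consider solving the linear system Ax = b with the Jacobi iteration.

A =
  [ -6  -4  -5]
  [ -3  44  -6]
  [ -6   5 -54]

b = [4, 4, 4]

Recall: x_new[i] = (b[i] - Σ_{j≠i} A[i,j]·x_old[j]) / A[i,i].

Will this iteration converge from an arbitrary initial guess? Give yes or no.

yes

Diagonal D = diag(-6, 44, -54); L, U strict lower/upper.
Jacobi T = -D⁻¹(L+U): T[2,1] = -(5)/(-54) = +0.0926; T[2,2] = 0.
  T[0,:] = [+0.0000  -0.6667  -0.8333]
  T[1,:] = [+0.0682  +0.0000  +0.1364]
  T[2,:] = [-0.1111  +0.0926  +0.0000]
|eigenvalues of T|: 0.2778, 0.1822, 0.0956.
ρ = 0.2778; 0.2778 < 1, so it converges for any x₀.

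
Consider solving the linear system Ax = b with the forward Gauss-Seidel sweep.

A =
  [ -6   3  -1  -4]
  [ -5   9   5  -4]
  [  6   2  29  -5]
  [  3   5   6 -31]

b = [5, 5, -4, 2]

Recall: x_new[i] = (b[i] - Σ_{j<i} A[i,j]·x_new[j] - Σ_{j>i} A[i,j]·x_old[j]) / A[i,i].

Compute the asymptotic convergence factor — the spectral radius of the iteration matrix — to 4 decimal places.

A = D + L + U where D = diag(-6, 9, 29, -31).
T_GS = -(D+L)⁻¹U: row 0 first, T[0,1] = -(3)/(-6) = +0.5000; later rows by forward substitution.
  T[0,:] = [+0.0000 +0.5000 -0.1667 -0.6667]
  T[1,:] = [+0.0000 +0.2778 -0.6481 +0.0741]
  T[2,:] = [+0.0000 -0.1226 +0.0792 +0.3052]
  T[3,:] = [+0.0000 +0.0695 -0.1053 +0.0065]
|eigenvalues of T|: 0.4047, 0.1296, 0.0884, 0.0000.
ρ(T) = max|λ| = 0.4047; 0.4047 < 1 ⇒ converges.

0.4047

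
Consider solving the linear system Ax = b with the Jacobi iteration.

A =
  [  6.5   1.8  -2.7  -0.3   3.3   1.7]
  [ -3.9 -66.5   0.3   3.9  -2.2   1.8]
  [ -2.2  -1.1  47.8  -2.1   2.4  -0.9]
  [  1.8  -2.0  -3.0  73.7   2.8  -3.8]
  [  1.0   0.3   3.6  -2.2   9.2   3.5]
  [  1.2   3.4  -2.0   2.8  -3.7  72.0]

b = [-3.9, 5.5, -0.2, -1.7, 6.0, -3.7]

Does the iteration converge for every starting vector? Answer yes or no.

Split A = D + L + U, D = diag(6.5, -66.5, 47.8, 73.7, 9.2, 72).
Jacobi T = -D⁻¹(L+U): T[4,5] = -(3.5)/(9.2) = -0.3804; T[4,4] = 0.
  T[0,:] = [+0.0000  -0.2769  +0.4154  +0.0462  -0.5077  -0.2615]
  T[1,:] = [-0.0586  +0.0000  +0.0045  +0.0586  -0.0331  +0.0271]
  T[2,:] = [+0.0460  +0.0230  +0.0000  +0.0439  -0.0502  +0.0188]
  T[3,:] = [-0.0244  +0.0271  +0.0407  +0.0000  -0.0380  +0.0516]
  T[4,:] = [-0.1087  -0.0326  -0.3913  +0.2391  +0.0000  -0.3804]
  T[5,:] = [-0.0167  -0.0472  +0.0278  -0.0389  +0.0514  +0.0000]
|roots of det(T-λI)|: 0.3491, 0.2631, 0.1048, 0.1048, 0.0253, 0.0025.
spectral radius ρ = 0.3491; 0.3491 < 1: convergent.

yes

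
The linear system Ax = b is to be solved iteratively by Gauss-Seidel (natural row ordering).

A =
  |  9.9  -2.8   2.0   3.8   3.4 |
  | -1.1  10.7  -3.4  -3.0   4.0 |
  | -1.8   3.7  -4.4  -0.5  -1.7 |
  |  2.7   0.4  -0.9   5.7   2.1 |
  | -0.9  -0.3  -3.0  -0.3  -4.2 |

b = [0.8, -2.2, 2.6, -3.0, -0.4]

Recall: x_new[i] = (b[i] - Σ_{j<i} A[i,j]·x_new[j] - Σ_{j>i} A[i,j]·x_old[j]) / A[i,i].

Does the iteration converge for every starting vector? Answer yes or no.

yes

Write A = D+L+U with D = diag(9.9, 10.7, -4.4, 5.7, -4.2).
GS T = -(D+L)⁻¹U: row 0 first, T[0,4] = -(3.4)/(9.9) = -0.3434; later rows by forward substitution.
  T[0,:] = [+0.0000  +0.2828  -0.2020  -0.3838  -0.3434]
  T[1,:] = [+0.0000  +0.0291  +0.2970  +0.2409  -0.4091]
  T[2,:] = [+0.0000  -0.0913  +0.3324  +0.2460  -0.5899]
  T[3,:] = [+0.0000  -0.1504  +0.1273  +0.2038  -0.2702]
  T[4,:] = [+0.0000  +0.0132  -0.2244  -0.1252  +0.5435]
|roots of det(T-λI)|: 0.8424, 0.1727, 0.1727, 0.0321, 0.0000.
ρ(T) = max|λ| = 0.8424; 0.8424 < 1: convergent.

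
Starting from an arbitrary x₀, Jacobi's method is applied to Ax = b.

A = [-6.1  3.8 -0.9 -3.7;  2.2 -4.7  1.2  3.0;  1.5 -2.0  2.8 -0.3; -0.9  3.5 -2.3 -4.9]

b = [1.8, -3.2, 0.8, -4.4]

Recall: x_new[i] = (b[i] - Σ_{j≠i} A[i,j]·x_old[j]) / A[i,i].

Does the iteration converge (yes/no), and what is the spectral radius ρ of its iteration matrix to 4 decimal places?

no, ρ = 1.3272

Diagonal D = diag(-6.1, -4.7, 2.8, -4.9); L, U strict lower/upper.
Jacobi: T = -D⁻¹(L+U), T[3,1] = -(3.5)/(-4.9) = +0.7143; T[3,3] = 0.
  T[0,:] = [+0.0000  +0.6230  -0.1475  -0.6066]
  T[1,:] = [+0.4681  +0.0000  +0.2553  +0.6383]
  T[2,:] = [-0.5357  +0.7143  +0.0000  +0.1071]
  T[3,:] = [-0.1837  +0.7143  -0.4694  +0.0000]
eigenvalue magnitudes: 1.3272, 0.6497, 0.5013, 0.5013.
ρ = 1.3272; 1.3272 > 1 ⇒ diverges.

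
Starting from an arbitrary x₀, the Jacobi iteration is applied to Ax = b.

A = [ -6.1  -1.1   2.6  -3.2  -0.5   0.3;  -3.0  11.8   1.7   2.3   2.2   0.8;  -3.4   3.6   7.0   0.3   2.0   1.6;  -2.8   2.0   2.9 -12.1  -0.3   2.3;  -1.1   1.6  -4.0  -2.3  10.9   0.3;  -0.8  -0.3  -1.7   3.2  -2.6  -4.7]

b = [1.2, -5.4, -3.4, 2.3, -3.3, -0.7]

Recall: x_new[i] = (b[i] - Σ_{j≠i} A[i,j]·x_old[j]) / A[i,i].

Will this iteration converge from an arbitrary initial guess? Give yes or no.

yes

Split A = D + L + U, D = diag(-6.1, 11.8, 7, -12.1, 10.9, -4.7).
T_J = -D⁻¹(L+U): T[0,5] = -(0.3)/(-6.1) = +0.0492; T[0,0] = 0.
  T[0,:] = [+0.0000 -0.1803 +0.4262 -0.5246 -0.0820 +0.0492]
  T[1,:] = [+0.2542 +0.0000 -0.1441 -0.1949 -0.1864 -0.0678]
  T[2,:] = [+0.4857 -0.5143 +0.0000 -0.0429 -0.2857 -0.2286]
  T[3,:] = [-0.2314 +0.1653 +0.2397 +0.0000 -0.0248 +0.1901]
  T[4,:] = [+0.1009 -0.1468 +0.3670 +0.2110 +0.0000 -0.0275]
  T[5,:] = [-0.1702 -0.0638 -0.3617 +0.6809 -0.5532 +0.0000]
|λ(T)| sorted: 0.8423, 0.5729, 0.3460, 0.3460, 0.2796, 0.0959.
ρ = 0.8423; 0.8423 < 1, so it converges for any x₀.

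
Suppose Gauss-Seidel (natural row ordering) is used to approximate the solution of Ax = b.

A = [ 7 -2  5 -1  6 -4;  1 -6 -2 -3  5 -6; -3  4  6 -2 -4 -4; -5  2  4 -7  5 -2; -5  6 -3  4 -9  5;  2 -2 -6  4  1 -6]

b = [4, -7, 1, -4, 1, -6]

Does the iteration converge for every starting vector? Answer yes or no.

Let D = diag(7, -6, 6, -7, -9, -6); L, U the strict triangles.
T_GS = -(D+L)⁻¹U: row 0 first, T[0,1] = -(-2)/(7) = +0.2857; later rows by forward substitution.
  T[0,:] = [+0.0000, +0.2857, -0.7143, +0.1429, -0.8571, +0.5714]
  T[1,:] = [+0.0000, +0.0476, -0.4524, -0.4762, +0.6905, -0.9048]
  T[2,:] = [+0.0000, +0.1111, -0.0556, +0.7222, -0.2222, +1.5556]
  T[3,:] = [+0.0000, -0.1270, +0.3492, +0.1746, +1.3968, -0.0635]
  T[4,:] = [+0.0000, -0.2205, +0.2690, -0.5600, +1.6314, -0.9118]
  T[5,:] = [+0.0000, -0.1531, +0.2459, -0.4928, +0.9095, -1.2578]
|eigenvalues of T|: 1.1378, 0.7002, 0.7002, 0.2859, 0.0263, 0.0000.
ρ = 1.1378; 1.1378 > 1: divergent.

no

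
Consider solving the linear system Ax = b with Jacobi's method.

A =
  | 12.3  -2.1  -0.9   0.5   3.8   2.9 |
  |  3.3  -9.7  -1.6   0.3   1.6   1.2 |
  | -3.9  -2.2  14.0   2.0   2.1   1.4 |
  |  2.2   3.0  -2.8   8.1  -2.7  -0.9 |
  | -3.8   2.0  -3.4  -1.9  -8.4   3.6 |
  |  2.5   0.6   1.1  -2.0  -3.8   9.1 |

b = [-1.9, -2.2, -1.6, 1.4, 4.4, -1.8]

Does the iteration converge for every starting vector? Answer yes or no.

yes

Split A = D + L + U, D = diag(12.3, -9.7, 14, 8.1, -8.4, 9.1).
Jacobi: T = -D⁻¹(L+U), T[0,1] = -(-2.1)/(12.3) = +0.1707; T[0,0] = 0.
  T[0,:] = [+0.0000 +0.1707 +0.0732 -0.0407 -0.3089 -0.2358]
  T[1,:] = [+0.3402 +0.0000 -0.1649 +0.0309 +0.1649 +0.1237]
  T[2,:] = [+0.2786 +0.1571 +0.0000 -0.1429 -0.1500 -0.1000]
  T[3,:] = [-0.2716 -0.3704 +0.3457 +0.0000 +0.3333 +0.1111]
  T[4,:] = [-0.4524 +0.2381 -0.4048 -0.2262 +0.0000 +0.4286]
  T[5,:] = [-0.2747 -0.0659 -0.1209 +0.2198 +0.4176 +0.0000]
moduli |λ_i(T)| = 0.8377, 0.4619, 0.2832, 0.2572, 0.2572, 0.0279.
spectral radius ρ = 0.8377; 0.8377 < 1: convergent.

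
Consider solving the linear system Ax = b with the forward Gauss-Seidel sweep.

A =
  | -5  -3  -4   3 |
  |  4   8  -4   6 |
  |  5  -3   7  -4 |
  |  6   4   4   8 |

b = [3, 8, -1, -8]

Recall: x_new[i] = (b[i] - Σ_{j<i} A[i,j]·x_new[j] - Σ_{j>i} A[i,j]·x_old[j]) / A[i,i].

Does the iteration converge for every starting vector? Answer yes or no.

Split A = D + L + U, D = diag(-5, 8, 7, 8).
GS T = -(D+L)⁻¹U: row 0 first, T[0,2] = -(-4)/(-5) = -0.8000; later rows by forward substitution.
  T[0,:] = [+0.0000 -0.6000 -0.8000 +0.6000]
  T[1,:] = [+0.0000 +0.3000 +0.9000 -1.0500]
  T[2,:] = [+0.0000 +0.5571 +0.9571 -0.3071]
  T[3,:] = [+0.0000 +0.0214 -0.3286 +0.2286]
|roots of det(T-λI)|: 1.5432, 0.2886, 0.2886, 0.0000.
spectral radius ρ = 1.5432; 1.5432 > 1 ⇒ diverges.

no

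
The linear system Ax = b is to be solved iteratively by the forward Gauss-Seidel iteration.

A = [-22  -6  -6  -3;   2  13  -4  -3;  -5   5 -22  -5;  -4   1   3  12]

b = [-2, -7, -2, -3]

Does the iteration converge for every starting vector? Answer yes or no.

yes

A = D + L + U where D = diag(-22, 13, -22, 12).
T_GS = -(D+L)⁻¹U: row 0 first, T[0,2] = -(-6)/(-22) = -0.2727; later rows by forward substitution.
  T[0,:] = [+0.0000 -0.2727 -0.2727 -0.1364]
  T[1,:] = [+0.0000 +0.0420 +0.3497 +0.2517]
  T[2,:] = [+0.0000 +0.0715 +0.1414 -0.1391]
  T[3,:] = [+0.0000 -0.1123 -0.1554 -0.0317]
|eigenvalues of T|: 0.2901, 0.1480, 0.1480, 0.0000.
ρ(T) = max|λ| = 0.2901; 0.2901 < 1, so it converges for any x₀.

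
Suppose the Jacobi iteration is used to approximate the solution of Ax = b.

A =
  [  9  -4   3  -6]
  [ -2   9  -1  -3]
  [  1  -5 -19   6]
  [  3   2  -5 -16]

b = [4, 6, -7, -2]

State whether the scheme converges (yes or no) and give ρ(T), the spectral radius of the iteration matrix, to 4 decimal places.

yes, ρ = 0.5753

Let D = diag(9, 9, -19, -16); L, U the strict triangles.
T_J = -D⁻¹(L+U): T[2,0] = -(1)/(-19) = +0.0526; T[2,2] = 0.
  T[0,:] = [+0.0000  +0.4444  -0.3333  +0.6667]
  T[1,:] = [+0.2222  +0.0000  +0.1111  +0.3333]
  T[2,:] = [+0.0526  -0.2632  +0.0000  +0.3158]
  T[3,:] = [+0.1875  +0.1250  -0.3125  +0.0000]
|roots of det(T-λI)|: 0.5753, 0.3796, 0.3697, 0.3697.
spectral radius ρ = 0.5753; 0.5753 < 1, so it converges for any x₀.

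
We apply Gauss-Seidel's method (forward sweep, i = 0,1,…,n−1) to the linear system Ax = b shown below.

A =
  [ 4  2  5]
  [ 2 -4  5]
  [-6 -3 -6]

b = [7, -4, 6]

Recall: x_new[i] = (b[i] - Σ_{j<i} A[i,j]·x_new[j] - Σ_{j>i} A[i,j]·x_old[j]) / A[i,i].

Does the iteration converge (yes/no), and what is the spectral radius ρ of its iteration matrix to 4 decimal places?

no, ρ = 1.2058

A = D + L + U where D = diag(4, -4, -6).
GS T = -(D+L)⁻¹U: row 0 first, T[0,2] = -(5)/(4) = -1.2500; later rows by forward substitution.
  T[0,:] = [+0.0000  -0.5000  -1.2500]
  T[1,:] = [+0.0000  -0.2500  +0.6250]
  T[2,:] = [+0.0000  +0.6250  +0.9375]
|λ(T)| sorted: 1.2058, 0.5183, 0.0000.
ρ(T) = max|λ| = 1.2058; 1.2058 > 1 ⇒ diverges.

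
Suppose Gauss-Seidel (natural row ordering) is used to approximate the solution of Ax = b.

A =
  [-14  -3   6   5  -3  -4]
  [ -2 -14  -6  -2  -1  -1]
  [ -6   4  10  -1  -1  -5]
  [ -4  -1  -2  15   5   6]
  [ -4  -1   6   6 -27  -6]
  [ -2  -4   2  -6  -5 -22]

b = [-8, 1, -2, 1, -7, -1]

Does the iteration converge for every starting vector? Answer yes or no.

Split A = D + L + U, D = diag(-14, -14, 10, 15, -27, -22).
Gauss-Seidel: T = -(D+L)⁻¹U, row 0 first, T[0,4] = -(-3)/(-14) = -0.2143; later rows by forward substitution.
  T[0,:] = [+0.0000, -0.2143, +0.4286, +0.3571, -0.2143, -0.2857]
  T[1,:] = [+0.0000, +0.0306, -0.4898, -0.1939, -0.0408, -0.0306]
  T[2,:] = [+0.0000, -0.1408, +0.4531, +0.3918, -0.0122, +0.3408]
  T[3,:] = [+0.0000, -0.0739, +0.1420, +0.1346, -0.3948, -0.4328]
  T[4,:] = [+0.0000, -0.0171, +0.0869, +0.0712, -0.0572, -0.1992]
  T[5,:] = [+0.0000, +0.0251, +0.0328, -0.0145, +0.1465, +0.2258]
|roots of det(T-λI)|: 0.6775, 0.1598, 0.1598, 0.1352, 0.0264, 0.0000.
spectral radius ρ = 0.6775; 0.6775 < 1 ⇒ converges.

yes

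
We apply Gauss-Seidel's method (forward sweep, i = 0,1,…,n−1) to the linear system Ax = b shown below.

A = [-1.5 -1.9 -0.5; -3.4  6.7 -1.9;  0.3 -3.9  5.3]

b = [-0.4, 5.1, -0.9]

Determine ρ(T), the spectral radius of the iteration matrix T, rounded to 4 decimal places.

0.5751

A = D + L + U where D = diag(-1.5, 6.7, 5.3).
Gauss-Seidel: T = -(D+L)⁻¹U, row 0 first, T[0,2] = -(-0.5)/(-1.5) = -0.3333; later rows by forward substitution.
  T[0,:] = [+0.0000  -1.2667  -0.3333]
  T[1,:] = [+0.0000  -0.6428  +0.1144]
  T[2,:] = [+0.0000  -0.4013  +0.1031]
|λ(T)| sorted: 0.5751, 0.0354, 0.0000.
ρ(T) = max|λ| = 0.5751; 0.5751 < 1: convergent.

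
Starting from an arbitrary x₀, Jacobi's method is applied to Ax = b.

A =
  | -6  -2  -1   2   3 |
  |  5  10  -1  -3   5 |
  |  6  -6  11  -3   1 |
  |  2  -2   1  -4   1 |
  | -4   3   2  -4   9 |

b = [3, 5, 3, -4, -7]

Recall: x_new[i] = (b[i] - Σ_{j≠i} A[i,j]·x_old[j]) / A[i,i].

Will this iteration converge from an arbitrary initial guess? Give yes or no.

no

Diagonal D = diag(-6, 10, 11, -4, 9); L, U strict lower/upper.
T_J = -D⁻¹(L+U): T[0,3] = -(2)/(-6) = +0.3333; T[0,0] = 0.
  T[0,:] = [+0.0000  -0.3333  -0.1667  +0.3333  +0.5000]
  T[1,:] = [-0.5000  +0.0000  +0.1000  +0.3000  -0.5000]
  T[2,:] = [-0.5455  +0.5455  +0.0000  +0.2727  -0.0909]
  T[3,:] = [+0.5000  -0.5000  +0.2500  +0.0000  +0.2500]
  T[4,:] = [+0.4444  -0.3333  -0.2222  +0.4444  +0.0000]
|λ(T)| sorted: 1.1576, 0.6247, 0.6247, 0.4438, 0.2847.
spectral radius ρ = 1.1576; 1.1576 > 1 ⇒ diverges.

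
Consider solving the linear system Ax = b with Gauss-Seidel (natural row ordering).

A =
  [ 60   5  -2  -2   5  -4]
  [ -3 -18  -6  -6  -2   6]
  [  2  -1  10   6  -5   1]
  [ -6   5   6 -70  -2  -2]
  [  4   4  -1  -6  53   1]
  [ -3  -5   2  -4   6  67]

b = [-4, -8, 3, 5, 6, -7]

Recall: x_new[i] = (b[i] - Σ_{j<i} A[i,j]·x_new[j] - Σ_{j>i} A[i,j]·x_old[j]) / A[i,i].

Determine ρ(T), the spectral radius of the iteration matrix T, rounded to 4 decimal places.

0.1875

Split A = D + L + U, D = diag(60, -18, 10, -70, 53, 67).
GS T = -(D+L)⁻¹U: row 0 first, T[0,5] = -(-4)/(60) = +0.0667; later rows by forward substitution.
  T[0,:] = [+0.0000 -0.0833 +0.0333 +0.0333 -0.0833 +0.0667]
  T[1,:] = [+0.0000 +0.0139 -0.3389 -0.3389 -0.0972 +0.3222]
  T[2,:] = [+0.0000 +0.0181 -0.0406 -0.6406 +0.5069 -0.0811]
  T[3,:] = [+0.0000 +0.0097 -0.0305 -0.0820 +0.0151 -0.0182]
  T[4,:] = [+0.0000 +0.0067 +0.0188 +0.0017 +0.0249 -0.0518]
  T[5,:] = [+0.0000 -0.0033 -0.0261 -0.0097 -0.0274 +0.0330]
|λ(T)| sorted: 0.1875, 0.1287, 0.0417, 0.0200, 0.0200, 0.0000.
ρ = 0.1875; 0.1875 < 1 ⇒ converges.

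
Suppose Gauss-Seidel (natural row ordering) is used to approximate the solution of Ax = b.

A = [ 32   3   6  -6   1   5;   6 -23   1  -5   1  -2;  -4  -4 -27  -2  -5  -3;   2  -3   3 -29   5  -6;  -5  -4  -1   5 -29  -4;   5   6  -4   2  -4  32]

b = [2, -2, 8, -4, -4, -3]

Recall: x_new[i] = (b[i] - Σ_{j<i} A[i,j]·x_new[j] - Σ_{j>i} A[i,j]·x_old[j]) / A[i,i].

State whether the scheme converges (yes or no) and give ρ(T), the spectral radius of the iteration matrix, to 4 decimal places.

yes, ρ = 0.1567

A = D + L + U where D = diag(32, -23, -27, -29, -29, 32).
GS T = -(D+L)⁻¹U: row 0 first, T[0,3] = -(-6)/(32) = +0.1875; later rows by forward substitution.
  T[0,:] = [+0.0000  -0.0938  -0.1875  +0.1875  -0.0312  -0.1562]
  T[1,:] = [+0.0000  -0.0245  -0.0054  -0.1685  +0.0353  -0.1277]
  T[2,:] = [+0.0000  +0.0175  +0.0286  -0.0769  -0.1858  -0.0690]
  T[3,:] = [+0.0000  -0.0021  -0.0094  +0.0224  +0.1474  -0.2116]
  T[4,:] = [+0.0000  +0.0186  +0.0305  -0.0026  +0.0323  -0.1275]
  T[5,:] = [+0.0000  +0.0239  +0.0383  -0.0090  -0.0301  +0.0370]
|λ(T)| sorted: 0.1567, 0.1223, 0.1223, 0.0219, 0.0219, 0.0000.
ρ = 0.1567; 0.1567 < 1, so it converges for any x₀.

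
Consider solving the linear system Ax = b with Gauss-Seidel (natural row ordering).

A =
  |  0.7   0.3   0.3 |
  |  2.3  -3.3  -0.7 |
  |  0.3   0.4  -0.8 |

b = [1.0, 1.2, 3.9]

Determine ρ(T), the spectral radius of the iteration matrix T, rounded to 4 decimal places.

0.7597

Write A = D+L+U with D = diag(0.7, -3.3, -0.8).
Gauss-Seidel: T = -(D+L)⁻¹U, row 0 first, T[0,1] = -(0.3)/(0.7) = -0.4286; later rows by forward substitution.
  T[0,:] = [+0.0000  -0.4286  -0.4286]
  T[1,:] = [+0.0000  -0.2987  -0.5108]
  T[2,:] = [+0.0000  -0.3101  -0.4161]
moduli |λ_i(T)| = 0.7597, 0.0449, 0.0000.
spectral radius ρ = 0.7597; 0.7597 < 1 ⇒ converges.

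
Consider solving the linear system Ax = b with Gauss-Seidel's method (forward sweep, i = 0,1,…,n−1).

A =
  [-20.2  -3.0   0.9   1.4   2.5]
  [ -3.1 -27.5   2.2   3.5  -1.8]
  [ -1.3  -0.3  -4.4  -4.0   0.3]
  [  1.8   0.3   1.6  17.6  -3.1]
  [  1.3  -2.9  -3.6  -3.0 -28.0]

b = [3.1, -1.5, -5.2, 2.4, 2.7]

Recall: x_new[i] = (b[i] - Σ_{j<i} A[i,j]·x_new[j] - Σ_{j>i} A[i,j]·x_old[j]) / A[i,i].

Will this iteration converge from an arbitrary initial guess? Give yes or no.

yes

A = D + L + U where D = diag(-20.2, -27.5, -4.4, 17.6, -28).
T_GS = -(D+L)⁻¹U: row 0 first, T[0,3] = -(1.4)/(-20.2) = +0.0693; later rows by forward substitution.
  T[0,:] = [+0.0000  -0.1485  +0.0446  +0.0693  +0.1238]
  T[1,:] = [+0.0000  +0.0167  +0.0750  +0.1195  -0.0794]
  T[2,:] = [+0.0000  +0.0427  -0.0183  -0.9377  +0.0370]
  T[3,:] = [+0.0000  +0.0110  -0.0042  +0.0761  +0.1615]
  T[4,:] = [+0.0000  -0.0153  -0.0029  +0.1033  -0.0081]
moduli |λ_i(T)| = 0.1920, 0.1623, 0.0532, 0.0532, 0.0000.
ρ = 0.1920; 0.1920 < 1, so it converges for any x₀.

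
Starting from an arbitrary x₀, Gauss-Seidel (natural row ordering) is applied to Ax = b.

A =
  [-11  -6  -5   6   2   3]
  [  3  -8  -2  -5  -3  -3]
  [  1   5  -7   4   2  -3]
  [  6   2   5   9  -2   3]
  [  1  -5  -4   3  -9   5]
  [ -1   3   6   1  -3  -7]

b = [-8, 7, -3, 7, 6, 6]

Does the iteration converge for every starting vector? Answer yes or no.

no

Split A = D + L + U, D = diag(-11, -8, -7, 9, -9, -7).
T_GS = -(D+L)⁻¹U: row 0 first, T[0,3] = -(6)/(-11) = +0.5455; later rows by forward substitution.
  T[0,:] = [+0.0000, -0.5455, -0.4545, +0.5455, +0.1818, +0.2727]
  T[1,:] = [+0.0000, -0.2045, -0.4205, -0.4205, -0.3068, -0.2727]
  T[2,:] = [+0.0000, -0.2240, -0.3653, +0.3490, +0.0925, -0.5844]
  T[3,:] = [+0.0000, +0.5335, +0.5994, -0.4641, +0.1178, -0.1299]
  T[4,:] = [+0.0000, +0.3304, +0.5452, -0.0156, +0.1888, +0.9538]
  T[5,:] = [+0.0000, -0.2672, -0.5764, -0.0186, -0.1422, -1.0841]
moduli |λ_i(T)| = 1.4323, 0.4441, 0.1586, 0.1586, 0.0859, 0.0000.
spectral radius ρ = 1.4323; 1.4323 > 1, so it fails to converge.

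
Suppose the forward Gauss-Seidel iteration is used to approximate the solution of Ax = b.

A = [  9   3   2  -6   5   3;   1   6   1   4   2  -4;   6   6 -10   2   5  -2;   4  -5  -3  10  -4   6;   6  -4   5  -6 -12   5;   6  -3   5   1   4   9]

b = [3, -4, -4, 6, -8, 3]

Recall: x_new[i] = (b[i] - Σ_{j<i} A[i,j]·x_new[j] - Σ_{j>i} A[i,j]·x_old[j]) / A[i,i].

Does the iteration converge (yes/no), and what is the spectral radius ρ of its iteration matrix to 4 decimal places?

Split A = D + L + U, D = diag(9, 6, -10, 10, -12, 9).
T_GS = -(D+L)⁻¹U: row 0 first, T[0,2] = -(2)/(9) = -0.2222; later rows by forward substitution.
  T[0,:] = [+0.0000  -0.3333  -0.2222  +0.6667  -0.5556  -0.3333]
  T[1,:] = [+0.0000  +0.0556  -0.1296  -0.7778  -0.2407  +0.7222]
  T[2,:] = [+0.0000  -0.1667  -0.2111  +0.1333  +0.0222  +0.0333]
  T[3,:] = [+0.0000  +0.1111  -0.0393  -0.6156  +0.5085  -0.0956]
  T[4,:] = [+0.0000  -0.3102  -0.1362  +0.9559  -0.4425  +0.0709]
  T[5,:] = [+0.0000  +0.4588  +0.2871  -1.1342  +0.4180  +0.4235]
|λ(T)| sorted: 1.3469, 0.8440, 0.4285, 0.1574, 0.0161, 0.0000.
ρ = 1.3469; 1.3469 > 1: divergent.

no, ρ = 1.3469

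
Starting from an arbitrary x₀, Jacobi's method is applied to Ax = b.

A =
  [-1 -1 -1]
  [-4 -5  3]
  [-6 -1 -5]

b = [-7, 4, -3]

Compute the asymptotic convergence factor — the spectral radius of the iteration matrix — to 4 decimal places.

1.5010

Write A = D+L+U with D = diag(-1, -5, -5).
Jacobi T = -D⁻¹(L+U): T[2,0] = -(-6)/(-5) = -1.2000; T[2,2] = 0.
  T[0,:] = [+0.0000  -1.0000  -1.0000]
  T[1,:] = [-0.8000  +0.0000  +0.6000]
  T[2,:] = [-1.2000  -0.2000  +0.0000]
|λ(T)| sorted: 1.5010, 1.1866, 0.3144.
spectral radius ρ = 1.5010; 1.5010 > 1: divergent.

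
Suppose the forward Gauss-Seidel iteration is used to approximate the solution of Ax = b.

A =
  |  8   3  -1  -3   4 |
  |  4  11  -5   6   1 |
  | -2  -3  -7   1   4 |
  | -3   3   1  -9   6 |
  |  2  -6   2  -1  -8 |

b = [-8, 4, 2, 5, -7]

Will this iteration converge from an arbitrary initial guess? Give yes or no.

Let D = diag(8, 11, -7, -9, -8); L, U the strict triangles.
T_GS = -(D+L)⁻¹U: row 0 first, T[0,4] = -(4)/(8) = -0.5000; later rows by forward substitution.
  T[0,:] = [+0.0000, -0.3750, +0.1250, +0.3750, -0.5000]
  T[1,:] = [+0.0000, +0.1364, +0.4091, -0.6818, +0.0909]
  T[2,:] = [+0.0000, +0.0487, -0.2110, +0.3279, +0.6753]
  T[3,:] = [+0.0000, +0.1759, +0.0712, -0.3158, +0.9387]
  T[4,:] = [+0.0000, -0.2058, -0.3372, +0.7266, -0.1417]
eigenvalue magnitudes: 0.8641, 0.3567, 0.1278, 0.1030, 0.0000.
ρ(T) = max|λ| = 0.8641; 0.8641 < 1 ⇒ converges.

yes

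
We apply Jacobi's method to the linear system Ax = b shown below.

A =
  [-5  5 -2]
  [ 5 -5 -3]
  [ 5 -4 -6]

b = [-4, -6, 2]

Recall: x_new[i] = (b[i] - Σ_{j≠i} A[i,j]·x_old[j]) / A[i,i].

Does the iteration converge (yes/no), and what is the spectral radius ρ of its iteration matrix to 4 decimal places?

Let D = diag(-5, -5, -6); L, U the strict triangles.
T_J = -D⁻¹(L+U): T[0,1] = -(5)/(-5) = +1.0000; T[0,0] = 0.
  T[0,:] = [+0.0000, +1.0000, -0.4000]
  T[1,:] = [+1.0000, +0.0000, -0.6000]
  T[2,:] = [+0.8333, -0.6667, +0.0000]
moduli |λ_i(T)| = 1.1285, 0.8983, 0.2302.
ρ(T) = max|λ| = 1.1285; 1.1285 > 1 ⇒ diverges.

no, ρ = 1.1285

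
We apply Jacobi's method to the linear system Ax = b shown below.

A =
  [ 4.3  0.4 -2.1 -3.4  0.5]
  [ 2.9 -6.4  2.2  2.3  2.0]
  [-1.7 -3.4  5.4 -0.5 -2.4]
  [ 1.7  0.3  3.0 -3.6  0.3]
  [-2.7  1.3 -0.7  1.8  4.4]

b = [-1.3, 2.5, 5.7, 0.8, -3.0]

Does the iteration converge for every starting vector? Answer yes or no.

Split A = D + L + U, D = diag(4.3, -6.4, 5.4, -3.6, 4.4).
Jacobi T = -D⁻¹(L+U): T[0,1] = -(0.4)/(4.3) = -0.0930; T[0,0] = 0.
  T[0,:] = [+0.0000, -0.0930, +0.4884, +0.7907, -0.1163]
  T[1,:] = [+0.4531, +0.0000, +0.3438, +0.3594, +0.3125]
  T[2,:] = [+0.3148, +0.6296, +0.0000, +0.0926, +0.4444]
  T[3,:] = [+0.4722, +0.0833, +0.8333, +0.0000, +0.0833]
  T[4,:] = [+0.6136, -0.2955, +0.1591, -0.4091, +0.0000]
moduli |λ_i(T)| = 1.1862, 0.5573, 0.5257, 0.5257, 0.3038.
ρ(T) = max|λ| = 1.1862; 1.1862 > 1 ⇒ diverges.

no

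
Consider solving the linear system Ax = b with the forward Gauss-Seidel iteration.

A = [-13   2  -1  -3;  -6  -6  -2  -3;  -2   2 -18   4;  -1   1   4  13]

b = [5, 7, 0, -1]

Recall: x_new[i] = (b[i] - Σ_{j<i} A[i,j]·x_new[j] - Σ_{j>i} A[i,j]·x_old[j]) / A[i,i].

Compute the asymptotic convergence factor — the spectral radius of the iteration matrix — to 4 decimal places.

0.2087

Split A = D + L + U, D = diag(-13, -6, -18, 13).
T_GS = -(D+L)⁻¹U: row 0 first, T[0,3] = -(-3)/(-13) = -0.2308; later rows by forward substitution.
  T[0,:] = [+0.0000  +0.1538  -0.0769  -0.2308]
  T[1,:] = [+0.0000  -0.1538  -0.2564  -0.2692]
  T[2,:] = [+0.0000  -0.0342  -0.0199  +0.2179]
  T[3,:] = [+0.0000  +0.0342  +0.0199  -0.0641]
|roots of det(T-λI)|: 0.2087, 0.0648, 0.0648, 0.0000.
ρ(T) = max|λ| = 0.2087; 0.2087 < 1 ⇒ converges.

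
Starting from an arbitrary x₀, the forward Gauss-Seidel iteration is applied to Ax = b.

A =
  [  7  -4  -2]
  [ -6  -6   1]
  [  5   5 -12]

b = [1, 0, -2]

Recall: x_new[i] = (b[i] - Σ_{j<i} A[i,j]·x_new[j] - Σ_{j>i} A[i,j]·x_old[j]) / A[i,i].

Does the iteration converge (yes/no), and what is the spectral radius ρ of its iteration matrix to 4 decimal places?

A = D + L + U where D = diag(7, -6, -12).
GS T = -(D+L)⁻¹U: row 0 first, T[0,1] = -(-4)/(7) = +0.5714; later rows by forward substitution.
  T[0,:] = [+0.0000  +0.5714  +0.2857]
  T[1,:] = [+0.0000  -0.5714  -0.1190]
  T[2,:] = [+0.0000  +0.0000  +0.0694]
eigenvalue magnitudes: 0.5714, 0.0694, 0.0000.
ρ = 0.5714; 0.5714 < 1: convergent.

yes, ρ = 0.5714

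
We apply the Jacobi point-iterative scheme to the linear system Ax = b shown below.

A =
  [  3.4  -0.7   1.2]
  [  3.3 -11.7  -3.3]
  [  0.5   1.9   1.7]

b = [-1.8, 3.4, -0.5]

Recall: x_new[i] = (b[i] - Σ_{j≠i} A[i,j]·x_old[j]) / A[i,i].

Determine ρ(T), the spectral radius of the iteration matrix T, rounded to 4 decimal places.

A = D + L + U where D = diag(3.4, -11.7, 1.7).
T_J = -D⁻¹(L+U): T[1,0] = -(3.3)/(-11.7) = +0.2821; T[1,1] = 0.
  T[0,:] = [+0.0000, +0.2059, -0.3529]
  T[1,:] = [+0.2821, +0.0000, -0.2821]
  T[2,:] = [-0.2941, -1.1176, +0.0000]
eigenvalue magnitudes: 0.7986, 0.4009, 0.4009.
ρ = 0.7986; 0.7986 < 1 ⇒ converges.

0.7986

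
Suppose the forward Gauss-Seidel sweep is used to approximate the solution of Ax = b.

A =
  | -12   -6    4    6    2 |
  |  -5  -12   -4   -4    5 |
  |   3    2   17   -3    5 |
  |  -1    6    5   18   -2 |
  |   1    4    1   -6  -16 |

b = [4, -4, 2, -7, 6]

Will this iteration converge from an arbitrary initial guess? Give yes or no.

yes

Let D = diag(-12, -12, 17, 18, -16); L, U the strict triangles.
GS T = -(D+L)⁻¹U: row 0 first, T[0,3] = -(6)/(-12) = +0.5000; later rows by forward substitution.
  T[0,:] = [+0.0000 -0.5000 +0.3333 +0.5000 +0.1667]
  T[1,:] = [+0.0000 +0.2083 -0.4722 -0.5417 +0.3472]
  T[2,:] = [+0.0000 +0.0637 -0.0033 +0.1520 -0.3644]
  T[3,:] = [+0.0000 -0.1149 +0.1768 +0.1661 +0.1058]
  T[4,:] = [+0.0000 +0.0679 -0.1637 -0.1570 +0.0348]
eigenvalue magnitudes: 0.5401, 0.1832, 0.0454, 0.0454, 0.0000.
ρ = 0.5401; 0.5401 < 1, so it converges for any x₀.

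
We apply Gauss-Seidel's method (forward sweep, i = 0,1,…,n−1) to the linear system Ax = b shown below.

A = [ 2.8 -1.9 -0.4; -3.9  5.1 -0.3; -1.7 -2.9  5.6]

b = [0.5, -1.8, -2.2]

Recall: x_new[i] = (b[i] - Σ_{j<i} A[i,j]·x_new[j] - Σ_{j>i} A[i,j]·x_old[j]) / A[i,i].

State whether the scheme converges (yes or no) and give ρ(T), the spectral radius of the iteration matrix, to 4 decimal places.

Split A = D + L + U, D = diag(2.8, 5.1, 5.6).
T_GS = -(D+L)⁻¹U: row 0 first, T[0,2] = -(-0.4)/(2.8) = +0.1429; later rows by forward substitution.
  T[0,:] = [+0.0000, +0.6786, +0.1429]
  T[1,:] = [+0.0000, +0.5189, +0.1681]
  T[2,:] = [+0.0000, +0.4747, +0.1304]
|eigenvalues of T|: 0.6675, 0.0182, 0.0000.
ρ(T) = max|λ| = 0.6675; 0.6675 < 1: convergent.

yes, ρ = 0.6675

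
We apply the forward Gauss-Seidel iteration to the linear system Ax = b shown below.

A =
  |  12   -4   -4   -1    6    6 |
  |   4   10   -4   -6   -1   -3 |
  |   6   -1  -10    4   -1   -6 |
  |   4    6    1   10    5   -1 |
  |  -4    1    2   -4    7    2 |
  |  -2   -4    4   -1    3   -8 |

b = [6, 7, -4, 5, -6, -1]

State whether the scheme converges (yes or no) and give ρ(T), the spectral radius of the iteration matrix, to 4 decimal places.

no, ρ = 1.3368

A = D + L + U where D = diag(12, 10, -10, 10, 7, -8).
GS T = -(D+L)⁻¹U: row 0 first, T[0,3] = -(-1)/(12) = +0.0833; later rows by forward substitution.
  T[0,:] = [+0.0000, +0.3333, +0.3333, +0.0833, -0.5000, -0.5000]
  T[1,:] = [+0.0000, -0.1333, +0.2667, +0.5667, +0.3000, +0.5000]
  T[2,:] = [+0.0000, +0.2133, +0.1733, +0.3933, -0.4300, -0.9500]
  T[3,:] = [+0.0000, -0.0747, -0.3107, -0.4127, -0.4370, +0.0950]
  T[4,:] = [+0.0000, +0.1059, -0.0747, -0.3815, -0.4554, -0.3171]
  T[5,:] = [+0.0000, +0.1390, -0.1192, -0.1990, -0.3562, -0.7308]
|roots of det(T-λI)|: 1.3368, 0.4037, 0.3438, 0.3438, 0.0299, 0.0000.
ρ(T) = max|λ| = 1.3368; 1.3368 > 1, so it fails to converge.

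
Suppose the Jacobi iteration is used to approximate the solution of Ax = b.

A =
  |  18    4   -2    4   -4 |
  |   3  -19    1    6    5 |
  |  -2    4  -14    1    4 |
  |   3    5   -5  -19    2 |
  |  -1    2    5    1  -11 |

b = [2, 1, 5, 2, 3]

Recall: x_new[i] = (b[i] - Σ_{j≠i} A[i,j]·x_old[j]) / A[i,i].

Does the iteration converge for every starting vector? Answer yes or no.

A = D + L + U where D = diag(18, -19, -14, -19, -11).
T_J = -D⁻¹(L+U): T[0,4] = -(-4)/(18) = +0.2222; T[0,0] = 0.
  T[0,:] = [+0.0000  -0.2222  +0.1111  -0.2222  +0.2222]
  T[1,:] = [+0.1579  +0.0000  +0.0526  +0.3158  +0.2632]
  T[2,:] = [-0.1429  +0.2857  +0.0000  +0.0714  +0.2857]
  T[3,:] = [+0.1579  +0.2632  -0.2632  +0.0000  +0.1053]
  T[4,:] = [-0.0909  +0.1818  +0.4545  +0.0909  +0.0000]
moduli |λ_i(T)| = 0.5393, 0.4156, 0.3531, 0.3531, 0.2843.
spectral radius ρ = 0.5393; 0.5393 < 1, so it converges for any x₀.

yes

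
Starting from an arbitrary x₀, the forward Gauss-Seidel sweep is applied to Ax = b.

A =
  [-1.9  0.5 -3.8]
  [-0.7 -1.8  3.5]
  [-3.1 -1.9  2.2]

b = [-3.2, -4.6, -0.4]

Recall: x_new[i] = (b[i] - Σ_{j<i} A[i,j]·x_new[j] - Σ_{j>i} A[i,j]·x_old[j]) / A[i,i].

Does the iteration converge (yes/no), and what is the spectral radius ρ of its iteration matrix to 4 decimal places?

no, ρ = 1.1804

A = D + L + U where D = diag(-1.9, -1.8, 2.2).
T_GS = -(D+L)⁻¹U: row 0 first, T[0,2] = -(-3.8)/(-1.9) = -2.0000; later rows by forward substitution.
  T[0,:] = [+0.0000, +0.2632, -2.0000]
  T[1,:] = [+0.0000, -0.1023, +2.7222]
  T[2,:] = [+0.0000, +0.2824, -0.4672]
eigenvalue magnitudes: 1.1804, 0.6109, 0.0000.
ρ(T) = max|λ| = 1.1804; 1.1804 > 1: divergent.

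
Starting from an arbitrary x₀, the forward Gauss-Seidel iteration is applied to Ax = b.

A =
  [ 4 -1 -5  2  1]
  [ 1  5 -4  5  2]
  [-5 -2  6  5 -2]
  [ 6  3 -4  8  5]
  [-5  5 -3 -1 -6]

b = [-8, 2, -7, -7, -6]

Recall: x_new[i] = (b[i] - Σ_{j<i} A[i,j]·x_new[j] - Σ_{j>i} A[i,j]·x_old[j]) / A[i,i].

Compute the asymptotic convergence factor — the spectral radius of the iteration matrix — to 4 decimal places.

1.6292

Split A = D + L + U, D = diag(4, 5, 6, 8, -6).
Gauss-Seidel: T = -(D+L)⁻¹U, row 0 first, T[0,1] = -(-1)/(4) = +0.2500; later rows by forward substitution.
  T[0,:] = [+0.0000 +0.2500 +1.2500 -0.5000 -0.2500]
  T[1,:] = [+0.0000 -0.0500 +0.5500 -0.9000 -0.3500]
  T[2,:] = [+0.0000 +0.1917 +1.2250 -1.5500 +0.0083]
  T[3,:] = [+0.0000 -0.0729 -0.5313 -0.0625 -0.3021]
  T[4,:] = [+0.0000 -0.3337 -1.1073 +0.4521 -0.0372]
|λ(T)| sorted: 1.6292, 0.7739, 0.3945, 0.1745, 0.0000.
spectral radius ρ = 1.6292; 1.6292 > 1: divergent.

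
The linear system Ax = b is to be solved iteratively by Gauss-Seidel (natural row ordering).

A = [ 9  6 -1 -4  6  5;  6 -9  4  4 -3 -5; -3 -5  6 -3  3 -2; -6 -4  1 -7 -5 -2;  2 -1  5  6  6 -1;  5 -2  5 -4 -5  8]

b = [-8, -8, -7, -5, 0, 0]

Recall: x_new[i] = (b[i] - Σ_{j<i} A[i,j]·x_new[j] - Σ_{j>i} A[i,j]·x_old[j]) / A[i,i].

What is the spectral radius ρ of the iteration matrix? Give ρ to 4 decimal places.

1.4292

A = D + L + U where D = diag(9, -9, 6, -7, 6, 8).
GS T = -(D+L)⁻¹U: row 0 first, T[0,5] = -(5)/(9) = -0.5556; later rows by forward substitution.
  T[0,:] = [+0.0000 -0.6667 +0.1111 +0.4444 -0.6667 -0.5556]
  T[1,:] = [+0.0000 -0.4444 +0.5185 +0.7407 -0.7778 -0.9259]
  T[2,:] = [+0.0000 -0.7037 +0.4877 +1.3395 -1.4815 -0.7160]
  T[3,:] = [+0.0000 +0.7249 -0.3219 -0.6129 +0.0899 +0.6173]
  T[4,:] = [+0.0000 +0.0097 -0.0351 -0.5281 +1.2372 +0.1770]
  T[5,:] = [+0.0000 +1.1139 -0.4275 -1.5663 +1.9664 +0.9825]
eigenvalue magnitudes: 1.4292, 0.9971, 0.9971, 0.1709, 0.0454, 0.0000.
ρ = 1.4292; 1.4292 > 1, so it fails to converge.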